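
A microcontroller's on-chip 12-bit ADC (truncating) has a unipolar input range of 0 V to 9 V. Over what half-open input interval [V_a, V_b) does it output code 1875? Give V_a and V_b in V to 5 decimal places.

LSB = 9/2^12 = 2.197 mV.
V_a = V_low + 1875·LSB = 4.11987 V; V_b = V_low + 1876·LSB = 4.12207 V.

[4.11987 V, 4.12207 V)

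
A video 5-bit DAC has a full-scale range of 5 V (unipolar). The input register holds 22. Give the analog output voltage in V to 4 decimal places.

LSB = 5 V / 2^5 = 156.250 mV.
V_out = 0 + 22 × 0.15625 V = 3.4375 V.

3.4375 V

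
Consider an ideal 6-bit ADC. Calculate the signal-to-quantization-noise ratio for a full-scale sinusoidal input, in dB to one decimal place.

37.9 dB

SNR ≈ 6.02·N + 1.76 dB = 6.02·6 + 1.76 = 37.88 dB.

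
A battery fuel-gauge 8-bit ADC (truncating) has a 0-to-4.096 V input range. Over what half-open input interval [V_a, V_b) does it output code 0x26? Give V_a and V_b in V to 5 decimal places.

[0.60800 V, 0.62400 V)

LSB = 4.096/2^8 = 16.000 mV.
Code 0x26 = 38 decimal.
V_a = V_low + 38·LSB = 0.608 V; V_b = V_low + 39·LSB = 0.624 V.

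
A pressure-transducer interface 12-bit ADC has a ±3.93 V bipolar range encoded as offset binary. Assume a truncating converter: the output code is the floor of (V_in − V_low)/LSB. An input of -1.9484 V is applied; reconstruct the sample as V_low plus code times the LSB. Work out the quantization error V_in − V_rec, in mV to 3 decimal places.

1.248 mV

One LSB is 7.86 V / 4096 = 1.919 mV.
Scaled input = 1032.6506 LSBs, so code = 1032.
V_rec = (−3.93) + 1032·0.00191895 = -1.9496484 V.
V_in − V_rec = 0.00124844 V = 1.248 mV.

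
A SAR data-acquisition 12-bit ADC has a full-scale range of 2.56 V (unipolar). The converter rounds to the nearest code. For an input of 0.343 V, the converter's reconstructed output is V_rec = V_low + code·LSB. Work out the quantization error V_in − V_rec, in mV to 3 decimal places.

LSB = 2.56/2^12 = 0.625 mV.
(V_in − V_low)/LSB = (0.343 − 0)/0.000625 = 548.8000 → code 549 (round).
V_rec = 0 + 549·0.000625 = 0.343125 V.
Error = 0.343 − 0.343125 = -0.000125 V = -0.125 mV.

-0.125 mV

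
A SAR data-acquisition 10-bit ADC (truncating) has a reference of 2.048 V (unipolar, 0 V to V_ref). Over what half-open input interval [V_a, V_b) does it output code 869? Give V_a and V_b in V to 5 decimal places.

LSB = 2.048/2^10 = 2.000 mV.
V_a = V_low + 869·LSB = 1.738 V; V_b = V_low + 870·LSB = 1.74 V.

[1.73800 V, 1.74000 V)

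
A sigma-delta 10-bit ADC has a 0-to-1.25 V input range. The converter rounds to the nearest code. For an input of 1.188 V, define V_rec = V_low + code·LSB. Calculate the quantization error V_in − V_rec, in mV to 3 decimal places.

0.256 mV

Step size: 1.25 V ÷ 2^10 = 1.221 mV.
Scaled input = 973.2096 LSBs, so code = 973.
Code 973 maps back to 0 + 973×0.0012207 V = 1.1877441 V.
Error = 1.188 − 1.1877441 = 0.000255859 V = 0.256 mV.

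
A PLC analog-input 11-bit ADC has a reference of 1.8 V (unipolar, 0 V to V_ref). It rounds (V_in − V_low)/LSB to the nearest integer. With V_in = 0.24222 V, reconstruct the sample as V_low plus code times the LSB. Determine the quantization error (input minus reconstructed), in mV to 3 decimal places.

-0.358 mV

One LSB is 1.8 V / 2048 = 0.879 mV.
(V_in − V_low)/LSB = (0.24222 − 0)/0.000878906 = 275.5925 → code 276 (round).
Code 276 maps back to 0 + 276×0.000878906 V = 0.24257813 V.
V_in − V_rec = -0.000358125 V = -0.358 mV.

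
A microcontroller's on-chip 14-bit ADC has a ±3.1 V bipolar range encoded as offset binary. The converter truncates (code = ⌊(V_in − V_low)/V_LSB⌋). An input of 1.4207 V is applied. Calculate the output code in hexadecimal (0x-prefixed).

code 0x2EAA (decimal 11946)

With 16384 levels over 6.2 V, one step is 378.42 µV.
Input sits at 11946.314 steps above V_low.
So the output code is 11946.
In hexadecimal (0x-prefixed): 0x2EAA.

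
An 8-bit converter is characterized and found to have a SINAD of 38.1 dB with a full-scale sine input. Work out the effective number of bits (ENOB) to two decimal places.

6.04 bits

ENOB = (SINAD − 1.76) / 6.02 = (38.1 − 1.76)/6.02 = 6.037.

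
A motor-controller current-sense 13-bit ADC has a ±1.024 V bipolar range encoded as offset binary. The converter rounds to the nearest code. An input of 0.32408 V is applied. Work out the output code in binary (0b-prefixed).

code 0b1010100010000 (decimal 5392)

Full-scale span = 2.048 V; LSB = 2.048/2^13 = 250.00 µV.
Input sits at 5392.320 steps above V_low.
Round → code 5392.
In binary (0b-prefixed): 0b1010100010000.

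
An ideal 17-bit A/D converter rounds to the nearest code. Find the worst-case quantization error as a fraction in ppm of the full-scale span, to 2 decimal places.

3.81 ppm

Rounding → worst-case error = ½ LSB = V_FS/2^18, so 1e+06/262144 = 3.8147 ppm of full scale.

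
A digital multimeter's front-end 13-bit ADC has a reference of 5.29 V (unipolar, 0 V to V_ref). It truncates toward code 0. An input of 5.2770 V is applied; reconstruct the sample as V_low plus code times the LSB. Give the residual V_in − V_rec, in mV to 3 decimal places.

0.561 mV

LSB = 5.29/2^13 = 0.646 mV.
(5.2770 − 0)/0.000645752 = 8171.8684; ⌊·⌋ gives code 8171.
V_rec = 0 + 8171·0.000645752 = 5.2764392 V.
Difference: 0.000560791 V → 0.561 mV.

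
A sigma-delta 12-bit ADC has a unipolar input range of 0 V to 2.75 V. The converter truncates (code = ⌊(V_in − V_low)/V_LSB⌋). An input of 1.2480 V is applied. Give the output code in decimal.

LSB = 2.75 V / 4096 = 0.671 mV.
Input sits at 1858.839 steps above V_low.
Floor → code 1858.

code 1858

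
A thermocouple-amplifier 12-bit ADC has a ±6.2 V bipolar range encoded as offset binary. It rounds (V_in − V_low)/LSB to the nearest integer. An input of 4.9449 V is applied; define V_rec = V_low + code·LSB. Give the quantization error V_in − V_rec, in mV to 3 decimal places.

LSB = 12.4/2^12 = 3.027 mV.
(4.9449 − (−6.2))/0.00302734 = 3681.4121; round gives code 3681.
Reconstructed: 4.9436523 V.
Difference: 0.00124766 V → 1.248 mV.

1.248 mV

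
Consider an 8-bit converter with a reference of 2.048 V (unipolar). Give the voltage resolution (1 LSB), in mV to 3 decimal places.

Full-scale span = 2.048 V.
LSB = 2.048 / 2^8 = 2.048 / 256 = 0.008 V = 8.000 mV.

8.000 mV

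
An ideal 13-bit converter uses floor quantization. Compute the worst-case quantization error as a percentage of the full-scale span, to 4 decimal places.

0.0122 %

Truncating → worst-case error = 1 LSB = V_FS/2^13, so 100/8192 = 0.012207 % of full scale.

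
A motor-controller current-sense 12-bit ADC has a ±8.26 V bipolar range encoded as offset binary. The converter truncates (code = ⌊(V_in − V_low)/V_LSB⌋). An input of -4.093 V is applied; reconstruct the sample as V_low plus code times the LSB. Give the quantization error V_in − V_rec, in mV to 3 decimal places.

0.701 mV

LSB = 16.52/2^12 = 4.033 mV.
(-4.093 − (−8.26))/0.0040332 = 1033.1738; ⌊·⌋ gives code 1033.
Code 1033 maps back to (−8.26) + 1033×0.0040332 V = -4.0937012 V.
Difference: 0.000701172 V → 0.701 mV.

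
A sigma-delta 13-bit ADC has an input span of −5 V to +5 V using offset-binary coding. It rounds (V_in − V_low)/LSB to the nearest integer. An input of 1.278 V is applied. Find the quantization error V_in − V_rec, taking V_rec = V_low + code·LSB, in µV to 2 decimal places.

LSB = 10/2^13 = 1.221 mV.
Scaled input = 5142.9376 LSBs, so code = 5143.
V_rec = (−5) + 5143·0.0012207 = 1.2780762 V.
V_in − V_rec = -7.61719e-05 V = -76.17 µV.

-76.17 µV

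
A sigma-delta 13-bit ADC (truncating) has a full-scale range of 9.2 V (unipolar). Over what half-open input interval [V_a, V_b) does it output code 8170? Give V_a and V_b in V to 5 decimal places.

[9.17529 V, 9.17642 V)

LSB = 9.2/2^13 = 1.123 mV.
V_a = V_low + 8170·LSB = 9.17529 V; V_b = V_low + 8171·LSB = 9.17642 V.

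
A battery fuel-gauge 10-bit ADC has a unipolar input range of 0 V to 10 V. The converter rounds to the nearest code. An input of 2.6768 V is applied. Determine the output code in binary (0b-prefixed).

Full-scale span = 10 V; LSB = 10/2^10 = 9.766 mV.
(V_in − V_low)/LSB = (2.6768 − 0) / 0.00976562 = 274.104.
Round → code 274.
In binary (0b-prefixed): 0b100010010.

code 0b100010010 (decimal 274)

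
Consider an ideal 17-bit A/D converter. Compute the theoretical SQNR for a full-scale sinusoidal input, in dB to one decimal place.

SNR ≈ 6.02·N + 1.76 dB = 6.02·17 + 1.76 = 104.10 dB.

104.1 dB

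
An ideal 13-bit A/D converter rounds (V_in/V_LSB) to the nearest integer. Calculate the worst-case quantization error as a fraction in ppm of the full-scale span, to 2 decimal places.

61.04 ppm

Rounding → worst-case error = ½ LSB = V_FS/2^14, so 1e+06/16384 = 61.0352 ppm of full scale.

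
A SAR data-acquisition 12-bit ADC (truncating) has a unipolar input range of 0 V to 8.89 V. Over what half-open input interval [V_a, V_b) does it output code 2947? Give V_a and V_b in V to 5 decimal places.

[6.39620 V, 6.39837 V)

LSB = 8.89/2^12 = 2.170 mV.
V_a = V_low + 2947·LSB = 6.3962 V; V_b = V_low + 2948·LSB = 6.39837 V.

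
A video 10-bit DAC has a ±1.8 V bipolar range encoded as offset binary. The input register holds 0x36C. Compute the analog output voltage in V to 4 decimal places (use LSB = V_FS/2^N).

1.2797 V

LSB = 3.6 V / 2^10 = 3.516 mV.
Code 0x36C = 876 decimal.
V_out = (−1.8) + 876 × 0.00351563 V = 1.27969 V.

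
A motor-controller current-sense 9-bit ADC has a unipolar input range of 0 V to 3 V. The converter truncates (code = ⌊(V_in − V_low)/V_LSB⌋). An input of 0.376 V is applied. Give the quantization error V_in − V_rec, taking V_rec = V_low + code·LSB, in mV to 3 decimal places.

1.000 mV

Step size: 3 V ÷ 2^9 = 5.859 mV.
(0.376 − 0)/0.00585938 = 64.1707; ⌊·⌋ gives code 64.
V_rec = 0 + 64·0.00585938 = 0.375 V.
V_in − V_rec = 0.001 V = 1.000 mV.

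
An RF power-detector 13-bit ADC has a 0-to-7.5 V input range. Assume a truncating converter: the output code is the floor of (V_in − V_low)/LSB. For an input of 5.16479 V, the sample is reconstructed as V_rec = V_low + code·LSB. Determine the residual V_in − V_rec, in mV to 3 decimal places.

0.300 mV

Step size: 7.5 V ÷ 2^13 = 0.916 mV.
(V_in − V_low)/LSB = (5.16479 − 0)/0.000915527 = 5641.3280 → code 5641 (floor).
V_rec = 0 + 5641·0.000915527 = 5.1644897 V.
Error = 5.16479 − 5.1644897 = 0.000300254 V = 0.300 mV.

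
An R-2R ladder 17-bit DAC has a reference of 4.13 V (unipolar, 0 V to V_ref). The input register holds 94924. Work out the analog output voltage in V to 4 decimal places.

2.9910 V

LSB = 4.13 V / 2^17 = 31.51 µV.
V_out = 0 + 94924 × 3.15094e-05 V = 2.991 V.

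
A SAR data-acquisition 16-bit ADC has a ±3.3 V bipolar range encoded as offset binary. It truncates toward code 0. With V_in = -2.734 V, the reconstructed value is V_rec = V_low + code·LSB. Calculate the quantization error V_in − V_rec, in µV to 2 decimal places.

LSB = 6.6/2^16 = 100.71 µV.
(-2.734 − (−3.3))/0.000100708 = 5620.2085; ⌊·⌋ gives code 5620.
Code 5620 maps back to (−3.3) + 5620×0.000100708 V = -2.734021 V.
V_in − V_rec = 2.09961e-05 V = 21.00 µV.

21.00 µV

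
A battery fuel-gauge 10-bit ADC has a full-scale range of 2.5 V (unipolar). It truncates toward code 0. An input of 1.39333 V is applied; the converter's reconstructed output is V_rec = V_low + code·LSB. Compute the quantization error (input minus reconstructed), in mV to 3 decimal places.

1.728 mV

LSB = 2.5/2^10 = 2.441 mV.
(V_in − V_low)/LSB = (1.39333 − 0)/0.00244141 = 570.7080 → code 570 (floor).
V_rec = 0 + 570·0.00244141 = 1.3916016 V.
Difference: 0.00172844 V → 1.728 mV.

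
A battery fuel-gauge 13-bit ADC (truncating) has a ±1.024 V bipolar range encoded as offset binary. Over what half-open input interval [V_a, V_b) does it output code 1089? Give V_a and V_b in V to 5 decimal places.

[-0.75175 V, -0.75150 V)

LSB = 2.048/2^13 = 250.00 µV.
V_a = V_low + 1089·LSB = -0.75175 V; V_b = V_low + 1090·LSB = -0.7515 V.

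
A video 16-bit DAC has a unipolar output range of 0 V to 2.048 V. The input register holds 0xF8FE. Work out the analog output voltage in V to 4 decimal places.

1.9919 V

LSB = 2.048 V / 2^16 = 31.25 µV.
Code 0xF8FE = 63742 decimal.
V_out = 0 + 63742 × 3.125e-05 V = 1.99194 V.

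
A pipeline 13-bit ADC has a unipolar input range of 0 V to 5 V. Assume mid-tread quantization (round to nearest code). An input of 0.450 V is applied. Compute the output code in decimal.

Full-scale span = 5 V; LSB = 5/2^13 = 0.610 mV.
(V_in − V_low)/LSB = (0.450 − 0) / 0.000610352 = 737.280.
So the output code is 737.

code 737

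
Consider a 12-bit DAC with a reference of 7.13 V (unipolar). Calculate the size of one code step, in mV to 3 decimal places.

1.741 mV

Full-scale span = 7.13 V.
LSB = 7.13 / 2^12 = 7.13 / 4096 = 0.00174072 V = 1.741 mV.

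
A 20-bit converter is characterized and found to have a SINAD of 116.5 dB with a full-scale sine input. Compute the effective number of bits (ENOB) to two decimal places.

19.06 bits

ENOB = (SINAD − 1.76) / 6.02 = (116.5 − 1.76)/6.02 = 19.060.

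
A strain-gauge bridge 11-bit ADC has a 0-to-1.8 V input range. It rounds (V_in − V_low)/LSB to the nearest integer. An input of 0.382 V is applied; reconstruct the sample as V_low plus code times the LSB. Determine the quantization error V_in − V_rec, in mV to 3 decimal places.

-0.324 mV

One LSB is 1.8 V / 2048 = 0.879 mV.
Scaled input = 434.6311 LSBs, so code = 435.
Reconstructed: 0.38232422 V.
Error = 0.382 − 0.38232422 = -0.000324219 V = -0.324 mV.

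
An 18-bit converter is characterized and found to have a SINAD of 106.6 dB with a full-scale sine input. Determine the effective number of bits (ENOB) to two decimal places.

17.42 bits

ENOB = (SINAD − 1.76) / 6.02 = (106.6 − 1.76)/6.02 = 17.415.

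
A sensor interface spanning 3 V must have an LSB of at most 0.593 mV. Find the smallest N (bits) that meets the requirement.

13 bits

Number of steps required ≥ 3 V / 0.593 mV = 5059.02.
Need 2^N ≥ 5059.02; 2^12 = 4096, 2^13 = 8192.
Minimum N = 13.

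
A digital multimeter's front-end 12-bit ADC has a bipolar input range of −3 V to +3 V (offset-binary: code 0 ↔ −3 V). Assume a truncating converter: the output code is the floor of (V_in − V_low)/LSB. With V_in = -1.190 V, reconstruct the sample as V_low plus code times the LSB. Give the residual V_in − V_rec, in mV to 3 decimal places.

0.918 mV

LSB = 6/2^12 = 1.465 mV.
Scaled input = 1235.6267 LSBs, so code = 1235.
Code 1235 maps back to (−3) + 1235×0.00146484 V = -1.190918 V.
V_in − V_rec = 0.000917969 V = 0.918 mV.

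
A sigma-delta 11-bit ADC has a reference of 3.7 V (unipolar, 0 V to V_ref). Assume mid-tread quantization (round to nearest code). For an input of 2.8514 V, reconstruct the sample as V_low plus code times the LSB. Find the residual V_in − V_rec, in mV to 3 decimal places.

0.521 mV

Step size: 3.7 V ÷ 2^11 = 1.807 mV.
(V_in − V_low)/LSB = (2.8514 − 0)/0.00180664 = 1578.2884 → code 1578 (round).
V_rec = 0 + 1578·0.00180664 = 2.8508789 V.
V_in − V_rec = 0.000521094 V = 0.521 mV.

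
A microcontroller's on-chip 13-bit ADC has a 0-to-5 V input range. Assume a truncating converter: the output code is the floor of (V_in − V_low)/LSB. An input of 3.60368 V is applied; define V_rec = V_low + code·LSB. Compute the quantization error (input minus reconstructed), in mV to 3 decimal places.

One LSB is 5 V / 8192 = 0.610 mV.
(3.60368 − 0)/0.000610352 = 5904.2693; ⌊·⌋ gives code 5904.
Code 5904 maps back to 0 + 5904×0.000610352 V = 3.6035156 V.
V_in − V_rec = 0.000164375 V = 0.164 mV.

0.164 mV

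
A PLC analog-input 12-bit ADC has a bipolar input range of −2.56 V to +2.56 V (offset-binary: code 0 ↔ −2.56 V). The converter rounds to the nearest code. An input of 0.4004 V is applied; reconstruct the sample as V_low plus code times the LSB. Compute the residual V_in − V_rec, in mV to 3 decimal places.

0.400 mV

One LSB is 5.12 V / 4096 = 1.250 mV.
Scaled input = 2368.3200 LSBs, so code = 2368.
Code 2368 maps back to (−2.56) + 2368×0.00125 V = 0.4 V.
Difference: 0.0004 V → 0.400 mV.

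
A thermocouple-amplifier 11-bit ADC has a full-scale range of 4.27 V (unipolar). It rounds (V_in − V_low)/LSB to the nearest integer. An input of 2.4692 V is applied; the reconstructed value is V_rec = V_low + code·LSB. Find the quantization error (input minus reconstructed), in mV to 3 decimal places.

Step size: 4.27 V ÷ 2^11 = 2.085 mV.
Scaled input = 1184.2908 LSBs, so code = 1184.
V_rec = 0 + 1184·0.00208496 = 2.4685938 V.
Error = 2.4692 − 2.4685938 = 0.00060625 V = 0.606 mV.

0.606 mV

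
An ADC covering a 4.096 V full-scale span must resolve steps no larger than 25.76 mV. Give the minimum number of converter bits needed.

Number of steps required ≥ 4.096 V / 25.76 mV = 159.01.
Need 2^N ≥ 159.01; 2^7 = 128, 2^8 = 256.
Minimum N = 8.

8 bits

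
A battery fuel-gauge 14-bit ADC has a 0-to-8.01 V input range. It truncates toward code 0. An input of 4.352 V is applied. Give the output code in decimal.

code 8901

LSB = 8.01 V / 16384 = 488.89 µV.
Input sits at 8901.769 steps above V_low.
So the output code is 8901.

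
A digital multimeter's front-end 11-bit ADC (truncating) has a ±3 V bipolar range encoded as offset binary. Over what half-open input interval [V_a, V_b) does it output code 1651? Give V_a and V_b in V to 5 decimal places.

LSB = 6/2^11 = 2.930 mV.
V_a = V_low + 1651·LSB = 1.83691 V; V_b = V_low + 1652·LSB = 1.83984 V.

[1.83691 V, 1.83984 V)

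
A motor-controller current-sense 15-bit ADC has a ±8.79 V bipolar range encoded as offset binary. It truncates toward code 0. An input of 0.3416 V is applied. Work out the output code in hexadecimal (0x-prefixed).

LSB = 17.58 V / 32768 = 0.536 mV.
(0.3416 − (−8.79)) / 0.000536499 = 17020.721 LSBs.
⌊·⌋(17020.721) = 17020.
In hexadecimal (0x-prefixed): 0x427C.

code 0x427C (decimal 17020)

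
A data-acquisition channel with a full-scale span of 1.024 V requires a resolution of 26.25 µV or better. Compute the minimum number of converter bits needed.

16 bits

Number of steps required ≥ 1.024 V / 26.25 µV = 39009.52.
Need 2^N ≥ 39009.52; 2^15 = 32768, 2^16 = 65536.
Minimum N = 16.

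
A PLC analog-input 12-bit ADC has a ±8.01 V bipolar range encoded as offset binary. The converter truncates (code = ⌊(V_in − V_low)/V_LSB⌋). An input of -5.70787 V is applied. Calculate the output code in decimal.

code 588

Full-scale span = 16.02 V; LSB = 16.02/2^12 = 3.911 mV.
(-5.70787 − (−8.01)) / 0.00391113 = 588.610 LSBs.
⌊·⌋(588.610) = 588.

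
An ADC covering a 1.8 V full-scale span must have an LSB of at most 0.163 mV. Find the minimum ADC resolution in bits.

14 bits

Number of steps required ≥ 1.8 V / 0.163 mV = 11042.94.
Need 2^N ≥ 11042.94; 2^13 = 8192, 2^14 = 16384.
Minimum N = 14.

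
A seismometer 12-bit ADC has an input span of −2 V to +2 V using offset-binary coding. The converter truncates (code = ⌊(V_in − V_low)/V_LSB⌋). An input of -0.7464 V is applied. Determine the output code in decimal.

LSB = 4 V / 4096 = 0.977 mV.
(V_in − V_low)/LSB = (-0.7464 − (−2)) / 0.000976562 = 1283.686.
⌊·⌋(1283.686) = 1283.

code 1283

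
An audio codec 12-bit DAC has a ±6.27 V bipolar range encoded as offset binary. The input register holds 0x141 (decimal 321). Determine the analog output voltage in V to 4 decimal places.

-5.2873 V

LSB = 12.54 V / 2^12 = 3.062 mV.
Code 0x141 = 321 decimal.
V_out = (−6.27) + 321 × 0.00306152 V = -5.28725 V.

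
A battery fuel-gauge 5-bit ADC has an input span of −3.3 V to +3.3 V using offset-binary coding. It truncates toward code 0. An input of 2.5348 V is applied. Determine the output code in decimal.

With 32 levels over 6.6 V, one step is 206.250 mV.
(V_in − V_low)/LSB = (2.5348 − (−3.3)) / 0.20625 = 28.290.
⌊·⌋(28.290) = 28.

code 28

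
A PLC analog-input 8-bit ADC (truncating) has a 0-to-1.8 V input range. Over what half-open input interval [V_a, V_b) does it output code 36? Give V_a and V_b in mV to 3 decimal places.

[253.125 mV, 260.156 mV)

LSB = 1.8/2^8 = 7.031 mV.
V_a = V_low + 36·LSB = 0.253125 V; V_b = V_low + 37·LSB = 0.260156 V.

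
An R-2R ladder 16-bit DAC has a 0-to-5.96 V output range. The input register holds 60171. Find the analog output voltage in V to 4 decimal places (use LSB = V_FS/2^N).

5.4721 V

LSB = 5.96 V / 2^16 = 90.94 µV.
V_out = 0 + 60171 × 9.09424e-05 V = 5.47209 V.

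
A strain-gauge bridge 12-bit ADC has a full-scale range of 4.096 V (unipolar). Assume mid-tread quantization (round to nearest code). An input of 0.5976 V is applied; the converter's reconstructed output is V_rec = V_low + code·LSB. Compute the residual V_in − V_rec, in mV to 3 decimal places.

Step size: 4.096 V ÷ 2^12 = 1.000 mV.
Scaled input = 597.6000 LSBs, so code = 598.
V_rec = 0 + 598·0.001 = 0.598 V.
Difference: -0.0004 V → -0.400 mV.

-0.400 mV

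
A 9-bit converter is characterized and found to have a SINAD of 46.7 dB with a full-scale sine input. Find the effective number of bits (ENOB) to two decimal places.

ENOB = (SINAD − 1.76) / 6.02 = (46.7 − 1.76)/6.02 = 7.465.

7.47 bits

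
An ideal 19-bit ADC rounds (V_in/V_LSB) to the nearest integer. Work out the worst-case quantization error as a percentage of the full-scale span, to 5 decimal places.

0.00010 %

Rounding → worst-case error = ½ LSB = V_FS/2^20, so 100/1048576 = 9.53674e-05 % of full scale.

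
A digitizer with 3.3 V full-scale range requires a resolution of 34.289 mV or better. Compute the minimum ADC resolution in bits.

7 bits

Number of steps required ≥ 3.3 V / 34.289 mV = 96.24.
Need 2^N ≥ 96.24; 2^6 = 64, 2^7 = 128.
Minimum N = 7.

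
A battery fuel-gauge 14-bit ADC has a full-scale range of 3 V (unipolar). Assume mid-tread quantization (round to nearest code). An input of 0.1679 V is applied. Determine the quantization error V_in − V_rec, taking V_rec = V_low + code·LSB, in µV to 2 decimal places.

LSB = 3/2^14 = 183.11 µV.
(0.1679 − 0)/0.000183105 = 916.9579; round gives code 917.
Reconstructed: 0.16790771 V.
V_in − V_rec = -7.71484e-06 V = -7.71 µV.

-7.71 µV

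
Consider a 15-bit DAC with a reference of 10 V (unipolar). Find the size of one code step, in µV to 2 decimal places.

Full-scale span = 10 V.
LSB = 10 / 2^15 = 10 / 32768 = 0.000305176 V = 305.18 µV.

305.18 µV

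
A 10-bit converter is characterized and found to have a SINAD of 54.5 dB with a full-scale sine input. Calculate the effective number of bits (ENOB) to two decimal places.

ENOB = (SINAD − 1.76) / 6.02 = (54.5 − 1.76)/6.02 = 8.761.

8.76 bits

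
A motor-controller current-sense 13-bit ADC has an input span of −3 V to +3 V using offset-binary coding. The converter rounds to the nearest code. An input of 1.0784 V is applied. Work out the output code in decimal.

code 5568

With 8192 levels over 6 V, one step is 0.732 mV.
(1.0784 − (−3)) / 0.000732422 = 5568.375 LSBs.
Round → code 5568.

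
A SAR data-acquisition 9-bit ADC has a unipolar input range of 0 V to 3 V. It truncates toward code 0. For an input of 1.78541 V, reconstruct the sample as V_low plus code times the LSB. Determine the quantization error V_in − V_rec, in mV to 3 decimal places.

Step size: 3 V ÷ 2^9 = 5.859 mV.
(V_in − V_low)/LSB = (1.78541 − 0)/0.00585938 = 304.7100 → code 304 (floor).
Code 304 maps back to 0 + 304×0.00585938 V = 1.78125 V.
Error = 1.78541 − 1.78125 = 0.00416 V = 4.160 mV.

4.160 mV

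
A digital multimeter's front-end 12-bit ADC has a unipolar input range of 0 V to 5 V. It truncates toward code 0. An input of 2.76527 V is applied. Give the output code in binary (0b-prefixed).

With 4096 levels over 5 V, one step is 1.221 mV.
(2.76527 − 0) / 0.0012207 = 2265.309 LSBs.
⌊·⌋(2265.309) = 2265.
In binary (0b-prefixed): 0b100011011001.

code 0b100011011001 (decimal 2265)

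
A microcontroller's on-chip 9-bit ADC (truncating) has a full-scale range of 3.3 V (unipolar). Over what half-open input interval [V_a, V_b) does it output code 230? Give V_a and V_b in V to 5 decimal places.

LSB = 3.3/2^9 = 6.445 mV.
V_a = V_low + 230·LSB = 1.48242 V; V_b = V_low + 231·LSB = 1.48887 V.

[1.48242 V, 1.48887 V)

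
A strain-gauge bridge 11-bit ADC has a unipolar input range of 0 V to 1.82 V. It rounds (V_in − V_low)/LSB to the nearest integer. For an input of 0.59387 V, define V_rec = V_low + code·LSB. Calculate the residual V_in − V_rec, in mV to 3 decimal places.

0.237 mV

Step size: 1.82 V ÷ 2^11 = 0.889 mV.
(V_in − V_low)/LSB = (0.59387 − 0)/0.000888672 = 668.2669 → code 668 (round).
Code 668 maps back to 0 + 668×0.000888672 V = 0.59363281 V.
V_in − V_rec = 0.000237188 V = 0.237 mV.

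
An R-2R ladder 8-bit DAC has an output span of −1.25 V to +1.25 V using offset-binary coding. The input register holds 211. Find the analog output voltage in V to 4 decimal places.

0.8105 V

LSB = 2.5 V / 2^8 = 9.766 mV.
V_out = (−1.25) + 211 × 0.00976562 V = 0.810547 V.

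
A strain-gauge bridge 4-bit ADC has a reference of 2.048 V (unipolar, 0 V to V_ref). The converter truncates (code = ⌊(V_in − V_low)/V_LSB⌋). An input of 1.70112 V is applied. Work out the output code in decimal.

LSB = 2.048 V / 16 = 128.000 mV.
(1.70112 − 0) / 0.128 = 13.290 LSBs.
So the output code is 13.

code 13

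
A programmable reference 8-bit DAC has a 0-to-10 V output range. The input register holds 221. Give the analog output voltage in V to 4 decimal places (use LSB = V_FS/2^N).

8.6328 V

LSB = 10 V / 2^8 = 39.062 mV.
V_out = 0 + 221 × 0.0390625 V = 8.63281 V.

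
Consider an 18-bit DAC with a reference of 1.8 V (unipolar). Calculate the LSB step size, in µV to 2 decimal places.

6.87 µV

Full-scale span = 1.8 V.
LSB = 1.8 / 2^18 = 1.8 / 262144 = 6.86646e-06 V = 6.87 µV.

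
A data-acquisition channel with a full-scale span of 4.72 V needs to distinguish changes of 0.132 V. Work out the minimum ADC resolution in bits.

Number of steps required ≥ 4.72 V / 0.132 V = 35.76.
Need 2^N ≥ 35.76; 2^5 = 32, 2^6 = 64.
Minimum N = 6.

6 bits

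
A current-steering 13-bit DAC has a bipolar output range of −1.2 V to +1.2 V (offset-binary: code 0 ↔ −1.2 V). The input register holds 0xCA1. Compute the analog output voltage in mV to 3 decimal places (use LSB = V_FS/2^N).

-252.832 mV

LSB = 2.4 V / 2^13 = 292.97 µV.
Code 0xCA1 = 3233 decimal.
V_out = (−1.2) + 3233 × 0.000292969 V = -0.252832 V.
= -252.832 mV.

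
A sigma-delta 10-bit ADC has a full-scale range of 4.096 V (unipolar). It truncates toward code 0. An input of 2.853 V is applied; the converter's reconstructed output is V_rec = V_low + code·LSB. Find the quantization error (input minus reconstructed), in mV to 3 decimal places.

1.000 mV

LSB = 4.096/2^10 = 4.000 mV.
Scaled input = 713.2500 LSBs, so code = 713.
Code 713 maps back to 0 + 713×0.004 V = 2.852 V.
Difference: 0.001 V → 1.000 mV.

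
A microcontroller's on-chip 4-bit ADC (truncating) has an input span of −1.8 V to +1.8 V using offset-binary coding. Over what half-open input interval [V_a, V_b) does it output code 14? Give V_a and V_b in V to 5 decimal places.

[1.35000 V, 1.57500 V)

LSB = 3.6/2^4 = 225.000 mV.
V_a = V_low + 14·LSB = 1.35 V; V_b = V_low + 15·LSB = 1.575 V.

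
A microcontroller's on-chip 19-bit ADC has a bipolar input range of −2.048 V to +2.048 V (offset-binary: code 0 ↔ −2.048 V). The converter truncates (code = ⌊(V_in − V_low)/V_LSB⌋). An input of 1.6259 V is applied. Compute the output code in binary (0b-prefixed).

code 0b1110010110011110011 (decimal 470259)

LSB = 4.096 V / 524288 = 7.81 µV.
Input sits at 470259.200 steps above V_low.
Floor → code 470259.
In binary (0b-prefixed): 0b1110010110011110011.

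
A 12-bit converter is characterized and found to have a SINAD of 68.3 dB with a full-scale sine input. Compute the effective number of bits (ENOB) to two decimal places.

ENOB = (SINAD − 1.76) / 6.02 = (68.3 − 1.76)/6.02 = 11.053.

11.05 bits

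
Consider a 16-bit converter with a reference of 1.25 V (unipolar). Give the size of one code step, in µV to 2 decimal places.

19.07 µV

Full-scale span = 1.25 V.
LSB = 1.25 / 2^16 = 1.25 / 65536 = 1.90735e-05 V = 19.07 µV.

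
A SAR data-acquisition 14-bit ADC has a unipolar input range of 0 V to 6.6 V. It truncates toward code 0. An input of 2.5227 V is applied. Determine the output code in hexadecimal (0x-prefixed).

Full-scale span = 6.6 V; LSB = 6.6/2^14 = 402.83 µV.
(V_in − V_low)/LSB = (2.5227 − 0) / 0.000402832 = 6262.412.
So the output code is 6262.
In hexadecimal (0x-prefixed): 0x1876.

code 0x1876 (decimal 6262)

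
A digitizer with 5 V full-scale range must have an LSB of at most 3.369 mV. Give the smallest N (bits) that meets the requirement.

11 bits

Number of steps required ≥ 5 V / 3.369 mV = 1484.12.
Need 2^N ≥ 1484.12; 2^10 = 1024, 2^11 = 2048.
Minimum N = 11.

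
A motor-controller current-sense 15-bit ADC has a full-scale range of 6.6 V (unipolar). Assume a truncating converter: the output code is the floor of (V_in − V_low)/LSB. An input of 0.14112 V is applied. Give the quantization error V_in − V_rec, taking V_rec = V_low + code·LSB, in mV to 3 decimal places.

LSB = 6.6/2^15 = 201.42 µV.
(V_in − V_low)/LSB = (0.14112 − 0)/0.000201416 = 700.6394 → code 700 (floor).
Code 700 maps back to 0 + 700×0.000201416 V = 0.14099121 V.
Difference: 0.000128789 V → 0.129 mV.

0.129 mV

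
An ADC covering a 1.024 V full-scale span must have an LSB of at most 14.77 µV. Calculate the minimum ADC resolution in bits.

17 bits

Number of steps required ≥ 1.024 V / 14.77 µV = 69329.72.
Need 2^N ≥ 69329.72; 2^16 = 65536, 2^17 = 131072.
Minimum N = 17.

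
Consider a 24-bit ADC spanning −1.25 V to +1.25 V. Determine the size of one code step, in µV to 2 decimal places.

Full-scale span = 2.5 V.
LSB = 2.5 / 2^24 = 2.5 / 16777216 = 1.49012e-07 V = 0.15 µV.

0.15 µV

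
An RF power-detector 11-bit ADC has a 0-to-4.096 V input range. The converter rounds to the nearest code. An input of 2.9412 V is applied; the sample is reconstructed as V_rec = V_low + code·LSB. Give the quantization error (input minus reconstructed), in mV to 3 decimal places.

-0.800 mV

One LSB is 4.096 V / 2048 = 2.000 mV.
Scaled input = 1470.6000 LSBs, so code = 1471.
Code 1471 maps back to 0 + 1471×0.002 V = 2.942 V.
V_in − V_rec = -0.0008 V = -0.800 mV.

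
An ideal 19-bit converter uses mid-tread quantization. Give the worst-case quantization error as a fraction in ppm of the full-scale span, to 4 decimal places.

Rounding → worst-case error = ½ LSB = V_FS/2^20, so 1e+06/1048576 = 0.953674 ppm of full scale.

0.9537 ppm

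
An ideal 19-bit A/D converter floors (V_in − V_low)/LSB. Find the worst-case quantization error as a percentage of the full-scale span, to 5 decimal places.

0.00019 %

Truncating → worst-case error = 1 LSB = V_FS/2^19, so 100/524288 = 0.000190735 % of full scale.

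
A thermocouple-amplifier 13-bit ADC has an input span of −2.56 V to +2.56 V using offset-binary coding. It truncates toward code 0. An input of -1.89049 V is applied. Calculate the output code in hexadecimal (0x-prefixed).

code 0x42F (decimal 1071)

Full-scale span = 5.12 V; LSB = 5.12/2^13 = 0.625 mV.
Input sits at 1071.216 steps above V_low.
⌊·⌋(1071.216) = 1071.
In hexadecimal (0x-prefixed): 0x42F.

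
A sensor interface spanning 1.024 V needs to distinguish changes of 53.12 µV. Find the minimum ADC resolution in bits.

Number of steps required ≥ 1.024 V / 53.12 µV = 19277.11.
Need 2^N ≥ 19277.11; 2^14 = 16384, 2^15 = 32768.
Minimum N = 15.

15 bits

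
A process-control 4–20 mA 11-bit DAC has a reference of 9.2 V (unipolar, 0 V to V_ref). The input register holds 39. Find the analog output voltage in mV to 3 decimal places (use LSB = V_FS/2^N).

175.195 mV

LSB = 9.2 V / 2^11 = 4.492 mV.
V_out = 0 + 39 × 0.00449219 V = 0.175195 V.
= 175.195 mV.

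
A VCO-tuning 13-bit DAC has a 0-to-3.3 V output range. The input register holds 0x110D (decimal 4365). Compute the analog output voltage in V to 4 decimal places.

LSB = 3.3 V / 2^13 = 402.83 µV.
Code 0x110D = 4365 decimal.
V_out = 0 + 4365 × 0.000402832 V = 1.75836 V.

1.7584 V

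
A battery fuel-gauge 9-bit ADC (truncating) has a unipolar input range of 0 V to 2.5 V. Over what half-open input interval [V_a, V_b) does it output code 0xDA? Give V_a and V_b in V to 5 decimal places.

LSB = 2.5/2^9 = 4.883 mV.
Code 0xDA = 218 decimal.
V_a = V_low + 218·LSB = 1.06445 V; V_b = V_low + 219·LSB = 1.06934 V.

[1.06445 V, 1.06934 V)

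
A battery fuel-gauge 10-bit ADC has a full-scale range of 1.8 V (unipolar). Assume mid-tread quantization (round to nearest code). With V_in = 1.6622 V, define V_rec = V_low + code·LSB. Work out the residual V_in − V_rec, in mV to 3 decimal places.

-0.691 mV

LSB = 1.8/2^10 = 1.758 mV.
(V_in − V_low)/LSB = (1.6622 − 0)/0.00175781 = 945.6071 → code 946 (round).
Reconstructed: 1.6628906 V.
V_in − V_rec = -0.000690625 V = -0.691 mV.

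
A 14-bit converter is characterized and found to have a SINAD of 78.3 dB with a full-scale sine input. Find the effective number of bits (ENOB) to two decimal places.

ENOB = (SINAD − 1.76) / 6.02 = (78.3 − 1.76)/6.02 = 12.714.

12.71 bits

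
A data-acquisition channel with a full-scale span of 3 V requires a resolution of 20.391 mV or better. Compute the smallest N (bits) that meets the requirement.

Number of steps required ≥ 3 V / 20.391 mV = 147.12.
Need 2^N ≥ 147.12; 2^7 = 128, 2^8 = 256.
Minimum N = 8.

8 bits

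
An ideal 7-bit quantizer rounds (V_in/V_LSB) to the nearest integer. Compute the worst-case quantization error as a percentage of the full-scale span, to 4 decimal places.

0.3906 %

Rounding → worst-case error = ½ LSB = V_FS/2^8, so 100/256 = 0.390625 % of full scale.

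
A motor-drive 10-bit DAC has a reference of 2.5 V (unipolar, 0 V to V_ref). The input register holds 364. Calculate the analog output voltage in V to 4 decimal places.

0.8887 V

LSB = 2.5 V / 2^10 = 2.441 mV.
V_out = 0 + 364 × 0.00244141 V = 0.888672 V.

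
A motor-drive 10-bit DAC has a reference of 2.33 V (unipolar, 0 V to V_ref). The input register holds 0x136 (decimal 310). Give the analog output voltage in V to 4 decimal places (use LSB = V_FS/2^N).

0.7054 V

LSB = 2.33 V / 2^10 = 2.275 mV.
Code 0x136 = 310 decimal.
V_out = 0 + 310 × 0.00227539 V = 0.705371 V.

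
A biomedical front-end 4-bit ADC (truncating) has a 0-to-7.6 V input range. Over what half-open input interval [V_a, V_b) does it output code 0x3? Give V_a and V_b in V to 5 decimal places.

LSB = 7.6/2^4 = 475.000 mV.
Code 0x3 = 3 decimal.
V_a = V_low + 3·LSB = 1.425 V; V_b = V_low + 4·LSB = 1.9 V.

[1.42500 V, 1.90000 V)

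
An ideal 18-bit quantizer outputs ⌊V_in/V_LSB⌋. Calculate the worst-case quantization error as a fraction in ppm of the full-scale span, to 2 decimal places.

3.81 ppm

Truncating → worst-case error = 1 LSB = V_FS/2^18, so 1e+06/262144 = 3.8147 ppm of full scale.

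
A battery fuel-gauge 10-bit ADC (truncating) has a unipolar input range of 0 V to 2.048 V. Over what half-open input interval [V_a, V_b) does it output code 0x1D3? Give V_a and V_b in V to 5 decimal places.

LSB = 2.048/2^10 = 2.000 mV.
Code 0x1D3 = 467 decimal.
V_a = V_low + 467·LSB = 0.934 V; V_b = V_low + 468·LSB = 0.936 V.

[0.93400 V, 0.93600 V)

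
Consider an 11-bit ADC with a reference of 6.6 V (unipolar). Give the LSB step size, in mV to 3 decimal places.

3.223 mV

Full-scale span = 6.6 V.
LSB = 6.6 / 2^11 = 6.6 / 2048 = 0.00322266 V = 3.223 mV.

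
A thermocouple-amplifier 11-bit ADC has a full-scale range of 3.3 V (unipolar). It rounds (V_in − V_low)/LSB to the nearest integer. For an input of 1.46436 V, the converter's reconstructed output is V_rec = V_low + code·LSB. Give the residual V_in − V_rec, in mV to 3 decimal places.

LSB = 3.3/2^11 = 1.611 mV.
(V_in − V_low)/LSB = (1.46436 − 0)/0.00161133 = 908.7907 → code 909 (round).
Code 909 maps back to 0 + 909×0.00161133 V = 1.4646973 V.
Error = 1.46436 − 1.4646973 = -0.000337266 V = -0.337 mV.

-0.337 mV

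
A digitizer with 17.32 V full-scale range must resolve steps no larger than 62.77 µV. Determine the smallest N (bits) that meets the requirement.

19 bits

Number of steps required ≥ 17.32 V / 62.77 µV = 275927.99.
Need 2^N ≥ 275927.99; 2^18 = 262144, 2^19 = 524288.
Minimum N = 19.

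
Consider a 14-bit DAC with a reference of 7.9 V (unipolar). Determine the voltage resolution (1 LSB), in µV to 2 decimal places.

482.18 µV

Full-scale span = 7.9 V.
LSB = 7.9 / 2^14 = 7.9 / 16384 = 0.000482178 V = 482.18 µV.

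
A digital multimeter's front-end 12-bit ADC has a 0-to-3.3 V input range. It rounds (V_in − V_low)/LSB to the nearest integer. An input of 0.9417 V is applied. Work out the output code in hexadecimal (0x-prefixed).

LSB = 3.3 V / 4096 = 0.806 mV.
(0.9417 − 0) / 0.000805664 = 1168.849 LSBs.
Round → code 1169.
In hexadecimal (0x-prefixed): 0x491.

code 0x491 (decimal 1169)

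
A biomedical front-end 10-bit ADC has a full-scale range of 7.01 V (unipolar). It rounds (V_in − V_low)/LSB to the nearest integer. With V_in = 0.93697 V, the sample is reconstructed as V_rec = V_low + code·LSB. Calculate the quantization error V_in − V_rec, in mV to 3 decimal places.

-0.891 mV

LSB = 7.01/2^10 = 6.846 mV.
Scaled input = 136.8698 LSBs, so code = 137.
Code 137 maps back to 0 + 137×0.0068457 V = 0.93786133 V.
Difference: -0.000891328 V → -0.891 mV.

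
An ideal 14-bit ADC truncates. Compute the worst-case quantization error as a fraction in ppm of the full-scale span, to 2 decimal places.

61.04 ppm

Truncating → worst-case error = 1 LSB = V_FS/2^14, so 1e+06/16384 = 61.0352 ppm of full scale.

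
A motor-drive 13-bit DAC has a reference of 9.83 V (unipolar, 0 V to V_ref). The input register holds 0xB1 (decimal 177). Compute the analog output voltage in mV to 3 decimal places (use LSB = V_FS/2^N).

212.391 mV

LSB = 9.83 V / 2^13 = 1.200 mV.
Code 0xB1 = 177 decimal.
V_out = 0 + 177 × 0.00119995 V = 0.212391 V.
= 212.391 mV.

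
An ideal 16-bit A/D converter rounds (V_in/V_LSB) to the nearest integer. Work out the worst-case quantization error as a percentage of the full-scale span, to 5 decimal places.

Rounding → worst-case error = ½ LSB = V_FS/2^17, so 100/131072 = 0.000762939 % of full scale.

0.00076 %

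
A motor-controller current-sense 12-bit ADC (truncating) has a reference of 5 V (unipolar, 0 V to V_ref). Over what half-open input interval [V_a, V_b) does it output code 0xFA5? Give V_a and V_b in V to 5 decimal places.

LSB = 5/2^12 = 1.221 mV.
Code 0xFA5 = 4005 decimal.
V_a = V_low + 4005·LSB = 4.88892 V; V_b = V_low + 4006·LSB = 4.89014 V.

[4.88892 V, 4.89014 V)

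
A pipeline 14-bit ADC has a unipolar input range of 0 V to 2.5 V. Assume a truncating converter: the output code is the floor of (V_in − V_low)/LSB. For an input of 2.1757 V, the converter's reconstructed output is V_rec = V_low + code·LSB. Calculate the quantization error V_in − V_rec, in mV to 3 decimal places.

LSB = 2.5/2^14 = 152.59 µV.
Scaled input = 14258.6675 LSBs, so code = 14258.
Reconstructed: 2.1755981 V.
V_in − V_rec = 0.000101855 V = 0.102 mV.

0.102 mV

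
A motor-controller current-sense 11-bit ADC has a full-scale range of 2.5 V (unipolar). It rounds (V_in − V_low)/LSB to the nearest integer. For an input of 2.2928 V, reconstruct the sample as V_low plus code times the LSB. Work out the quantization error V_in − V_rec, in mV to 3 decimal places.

One LSB is 2.5 V / 2048 = 1.221 mV.
Scaled input = 1878.2618 LSBs, so code = 1878.
V_rec = 0 + 1878·0.0012207 = 2.2924805 V.
Error = 2.2928 − 2.2924805 = 0.000319531 V = 0.320 mV.

0.320 mV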